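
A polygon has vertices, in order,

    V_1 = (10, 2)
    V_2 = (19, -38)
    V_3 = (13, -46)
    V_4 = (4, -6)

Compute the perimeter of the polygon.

102

|V_1V_2| = √((9)² + (-40)²) = √1681 = 41
|V_2V_3| = √((-6)² + (-8)²) = √100 = 10
|V_3V_4| = √((-9)² + (40)²) = √1681 = 41
|V_4V_1| = √((6)² + (8)²) = √100 = 10
Perimeter = 41 + 10 + 41 + 10 = 102.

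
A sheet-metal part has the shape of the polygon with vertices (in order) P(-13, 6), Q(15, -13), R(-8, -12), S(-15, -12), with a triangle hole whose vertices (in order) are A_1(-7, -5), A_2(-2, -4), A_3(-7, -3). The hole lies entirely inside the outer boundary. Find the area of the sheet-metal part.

262.5

Outer boundary:
Σ = (79) + (-284) + (-84) + (-246) = -535
Area = |Σ|/2 = 267.5.
Hole:
Apply Gauss's area formula: 2A = Σ (x_i·y_{i+1} − x_{i+1}·y_i), indices taken mod 3.
Σ = (18) + (-22) + (14) = 10
Area = |Σ|/2 = 5.
Net area = 267.5 − 5 = 262.5.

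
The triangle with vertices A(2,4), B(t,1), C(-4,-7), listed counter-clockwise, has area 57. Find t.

Write out the shoelace sum; only the two edges meeting at B involve t:
2·Area = [(2·1 − t·4) + (t·(-7) − (-4)·1)] + -2
       = -11·t + 4 = 114
⇒ t = -10.

-10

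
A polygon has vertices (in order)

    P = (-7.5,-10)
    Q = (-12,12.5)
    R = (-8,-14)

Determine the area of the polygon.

14.625

Apply the shoelace formula: 2A = Σ (x_i·y_{i+1} − x_{i+1}·y_i), indices taken mod 3.
Cross-terms: -213.75, 268, -25  ⇒  Σ = 29.25
Area = |Σ|/2 = 14.625.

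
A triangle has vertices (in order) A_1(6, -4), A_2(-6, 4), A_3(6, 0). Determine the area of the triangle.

24

Cross-terms: 0, -24, -24  ⇒  Σ = -48
Area = |Σ|/2 = 24.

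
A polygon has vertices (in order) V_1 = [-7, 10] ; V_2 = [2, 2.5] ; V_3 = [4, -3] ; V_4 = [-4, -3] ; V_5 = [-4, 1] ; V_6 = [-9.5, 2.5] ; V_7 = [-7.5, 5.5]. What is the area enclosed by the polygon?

Σ = (-37.5) + (-16) + (-24) + (-16) + (-0.5) + (-33.5) + (-36.5) = -164
Area = |Σ|/2 = 82.

82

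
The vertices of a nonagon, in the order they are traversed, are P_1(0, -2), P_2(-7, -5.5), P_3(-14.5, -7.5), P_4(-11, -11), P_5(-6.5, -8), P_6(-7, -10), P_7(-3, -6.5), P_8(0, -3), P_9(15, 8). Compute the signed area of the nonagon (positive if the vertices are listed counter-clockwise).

Apply Gauss's area formula: 2A = Σ (x_i·y_{i+1} − x_{i+1}·y_i), indices taken mod 9.
Cross-terms: -14, -27.25, 77, 16.5, 9, 15.5, 9, 45, -30  ⇒  Σ = 100.75
Signed area = Σ/2 = 50.375 (positive ⇒ counter-clockwise traversal).

50.375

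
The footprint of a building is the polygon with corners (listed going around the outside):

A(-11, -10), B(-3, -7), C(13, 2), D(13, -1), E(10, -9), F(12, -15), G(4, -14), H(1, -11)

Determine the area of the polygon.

162.5

Σ = (47) + (85) + (-39) + (-107) + (-42) + (-108) + (-30) + (-131) = -325
Area = |Σ|/2 = 162.5.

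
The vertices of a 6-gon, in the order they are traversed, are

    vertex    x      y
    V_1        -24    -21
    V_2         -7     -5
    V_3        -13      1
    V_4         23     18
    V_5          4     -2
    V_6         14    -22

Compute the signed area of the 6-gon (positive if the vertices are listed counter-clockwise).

Apply the shoelace formula: 2A = Σ (x_i·y_{i+1} − x_{i+1}·y_i), indices taken mod 6.
Cross-terms: -27, -72, -257, -118, -60, -822  ⇒  Σ = -1356
Signed area = Σ/2 = -678 (negative ⇒ clockwise traversal).

-678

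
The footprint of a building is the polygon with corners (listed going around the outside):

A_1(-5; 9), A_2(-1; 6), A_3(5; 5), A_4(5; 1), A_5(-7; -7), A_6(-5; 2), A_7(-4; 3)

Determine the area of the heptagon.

Apply the surveyor's formula: 2A = Σ (x_i·y_{i+1} − x_{i+1}·y_i), indices taken mod 7.
A_1→A_2: (-5)(6) − (-1)(9) = -21
A_2→A_3: (-1)(5) − (5)(6) = -35
A_3→A_4: (5)(1) − (5)(5) = -20
A_4→A_5: (5)(-7) − (-7)(1) = -28
A_5→A_6: (-7)(2) − (-5)(-7) = -49
A_6→A_7: (-5)(3) − (-4)(2) = -7
A_7→A_1: (-4)(9) − (-5)(3) = -21
Σ = -181
Area = |Σ|/2 = 90.5.

90.5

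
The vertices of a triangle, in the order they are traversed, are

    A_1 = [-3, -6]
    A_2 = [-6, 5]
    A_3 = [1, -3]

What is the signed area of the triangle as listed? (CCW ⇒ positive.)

Apply Gauss's area formula: 2A = Σ (x_i·y_{i+1} − x_{i+1}·y_i), indices taken mod 3.
Σ = (-51) + (13) + (-15) = -53
Signed area = Σ/2 = -26.5 (negative ⇒ clockwise traversal).

-26.5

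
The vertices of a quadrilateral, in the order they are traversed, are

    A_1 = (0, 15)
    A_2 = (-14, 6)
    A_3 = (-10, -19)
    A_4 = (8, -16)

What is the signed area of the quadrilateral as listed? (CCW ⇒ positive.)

Σ = (210) + (326) + (312) + (120) = 968
Signed area = Σ/2 = 484 (positive ⇒ counter-clockwise traversal).

484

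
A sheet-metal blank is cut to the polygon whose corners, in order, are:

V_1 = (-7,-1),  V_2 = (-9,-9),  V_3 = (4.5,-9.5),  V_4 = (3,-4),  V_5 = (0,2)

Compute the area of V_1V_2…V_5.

105.25

V_1→V_2: (-7)(-9) − (-9)(-1) = 54
V_2→V_3: (-9)(-9.5) − (4.5)(-9) = 126
V_3→V_4: (4.5)(-4) − (3)(-9.5) = 10.5
V_4→V_5: (3)(2) − (0)(-4) = 6
V_5→V_1: (0)(-1) − (-7)(2) = 14
Σ = 210.5
Area = |Σ|/2 = 105.25.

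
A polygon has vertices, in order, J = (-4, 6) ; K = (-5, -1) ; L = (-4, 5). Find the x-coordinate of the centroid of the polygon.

-13/3

Apply the surveyor's formula. First the cross-terms c_i = x_i·y_{i+1} − x_{i+1}·y_i:
  34, -29, -4  ⇒  2A = 1, A = 0.5.
Then Σ (x_i + x_{i+1})·c_i = -13, so x̄ = -13 / (6·0.5) = -13/3.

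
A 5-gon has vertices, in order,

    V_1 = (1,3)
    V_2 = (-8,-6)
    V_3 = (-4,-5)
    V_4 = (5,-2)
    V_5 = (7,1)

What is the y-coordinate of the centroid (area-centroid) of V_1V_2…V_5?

-200/159

Apply the shoelace formula. First the cross-terms c_i = x_i·y_{i+1} − x_{i+1}·y_i:
  18, 16, 33, 19, 20  ⇒  2A = 106, A = 53.
Then Σ (y_i + y_{i+1})·c_i = -400, so ȳ = -400 / (6·53) = -200/159.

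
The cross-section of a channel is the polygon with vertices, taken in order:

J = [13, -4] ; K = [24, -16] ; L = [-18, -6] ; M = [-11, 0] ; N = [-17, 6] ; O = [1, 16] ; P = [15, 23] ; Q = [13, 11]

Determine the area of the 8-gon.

Apply the shoelace formula: 2A = Σ (x_i·y_{i+1} − x_{i+1}·y_i), indices taken mod 8.
Σ = (-112) + (-432) + (-66) + (-66) + (-278) + (-217) + (-134) + (-195) = -1500
Area = |Σ|/2 = 750.

750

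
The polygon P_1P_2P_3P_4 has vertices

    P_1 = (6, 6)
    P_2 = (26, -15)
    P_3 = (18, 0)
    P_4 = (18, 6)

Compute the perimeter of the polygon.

|P_1P_2| = √((20)² + (-21)²) = √841 = 29
|P_2P_3| = √((-8)² + (15)²) = √289 = 17
|P_3P_4| = √((0)² + (6)²) = √36 = 6
|P_4P_1| = √((-12)² + (0)²) = √144 = 12
Perimeter = 29 + 17 + 6 + 12 = 64.

64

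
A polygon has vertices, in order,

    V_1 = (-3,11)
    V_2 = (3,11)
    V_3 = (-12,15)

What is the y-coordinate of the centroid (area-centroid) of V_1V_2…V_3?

37/3

Apply the surveyor's formula. First the cross-terms c_i = x_i·y_{i+1} − x_{i+1}·y_i:
  -66, 177, -87  ⇒  2A = 24, A = 12.
Then Σ (y_i + y_{i+1})·c_i = 888, so ȳ = 888 / (6·12) = 37/3.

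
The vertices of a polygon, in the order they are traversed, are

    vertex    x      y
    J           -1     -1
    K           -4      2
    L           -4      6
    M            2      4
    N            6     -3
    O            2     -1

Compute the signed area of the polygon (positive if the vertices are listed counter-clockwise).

-41.5

J→K: (-1)(2) − (-4)(-1) = -6
K→L: (-4)(6) − (-4)(2) = -16
L→M: (-4)(4) − (2)(6) = -28
M→N: (2)(-3) − (6)(4) = -30
N→O: (6)(-1) − (2)(-3) = 0
O→J: (2)(-1) − (-1)(-1) = -3
Σ = -83
Signed area = Σ/2 = -41.5 (negative ⇒ clockwise traversal).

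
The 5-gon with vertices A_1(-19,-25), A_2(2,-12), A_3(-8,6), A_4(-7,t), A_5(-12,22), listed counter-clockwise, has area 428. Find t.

Write out the shoelace sum; only the two edges meeting at A_4 involve t:
2·Area = [((-8)·t − (-7)·6) + ((-7)·22 − (-12)·t)] + 912
       = 4·t + 800 = 856
⇒ t = 14.

14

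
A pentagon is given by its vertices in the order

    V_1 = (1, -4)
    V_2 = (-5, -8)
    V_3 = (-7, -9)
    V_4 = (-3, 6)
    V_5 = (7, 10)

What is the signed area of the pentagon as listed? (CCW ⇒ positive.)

Cross-terms: -28, -11, -69, -72, -38  ⇒  Σ = -218
Signed area = Σ/2 = -109 (negative ⇒ clockwise traversal).

-109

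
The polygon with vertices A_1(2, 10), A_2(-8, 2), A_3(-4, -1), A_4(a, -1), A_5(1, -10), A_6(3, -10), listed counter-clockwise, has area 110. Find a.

Write out the shoelace sum; only the two edges meeting at A_4 involve a:
2·Area = [((-4)·(-1) − a·(-1)) + (a·(-10) − 1·(-1))] + 170
       = -9·a + 175 = 220
⇒ a = -5.

-5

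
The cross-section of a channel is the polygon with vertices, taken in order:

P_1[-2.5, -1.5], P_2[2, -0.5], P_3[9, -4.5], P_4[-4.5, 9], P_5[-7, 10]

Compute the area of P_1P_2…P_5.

57

P_1→P_2: (-2.5)(-0.5) − (2)(-1.5) = 4.25
P_2→P_3: (2)(-4.5) − (9)(-0.5) = -4.5
P_3→P_4: (9)(9) − (-4.5)(-4.5) = 60.75
P_4→P_5: (-4.5)(10) − (-7)(9) = 18
P_5→P_1: (-7)(-1.5) − (-2.5)(10) = 35.5
Σ = 114
Area = |Σ|/2 = 57.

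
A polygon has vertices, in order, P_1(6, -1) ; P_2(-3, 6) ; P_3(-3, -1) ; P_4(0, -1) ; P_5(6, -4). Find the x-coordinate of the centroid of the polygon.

Apply the shoelace formula. First the cross-terms c_i = x_i·y_{i+1} − x_{i+1}·y_i:
  33, 21, 3, 6, 18  ⇒  2A = 81, A = 40.5.
Then Σ (x_i + x_{i+1})·c_i = 216, so x̄ = 216 / (6·40.5) = 8/9.

8/9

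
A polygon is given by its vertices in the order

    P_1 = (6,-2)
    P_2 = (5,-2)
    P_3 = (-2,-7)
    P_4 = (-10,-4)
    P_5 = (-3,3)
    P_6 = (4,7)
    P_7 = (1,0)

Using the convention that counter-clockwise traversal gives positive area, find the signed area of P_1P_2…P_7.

Apply the shoelace (surveyor's) formula: 2A = Σ (x_i·y_{i+1} − x_{i+1}·y_i), indices taken mod 7.
Cross-terms: -2, -39, -62, -42, -33, -7, -2  ⇒  Σ = -187
Signed area = Σ/2 = -93.5 (negative ⇒ clockwise traversal).

-93.5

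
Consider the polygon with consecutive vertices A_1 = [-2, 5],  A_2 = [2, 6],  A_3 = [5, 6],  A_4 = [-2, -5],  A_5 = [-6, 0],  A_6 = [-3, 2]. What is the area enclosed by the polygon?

A_1→A_2: (-2)(6) − (2)(5) = -22
A_2→A_3: (2)(6) − (5)(6) = -18
A_3→A_4: (5)(-5) − (-2)(6) = -13
A_4→A_5: (-2)(0) − (-6)(-5) = -30
A_5→A_6: (-6)(2) − (-3)(0) = -12
A_6→A_1: (-3)(5) − (-2)(2) = -11
Σ = -106
Area = |Σ|/2 = 53.

53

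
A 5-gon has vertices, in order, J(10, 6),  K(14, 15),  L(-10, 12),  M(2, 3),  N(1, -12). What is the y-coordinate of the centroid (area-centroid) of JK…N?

961/143

Apply the shoelace formula. First the cross-terms c_i = x_i·y_{i+1} − x_{i+1}·y_i:
  66, 318, -54, -27, 126  ⇒  2A = 429, A = 214.5.
Then Σ (y_i + y_{i+1})·c_i = 8649, so ȳ = 8649 / (6·214.5) = 961/143.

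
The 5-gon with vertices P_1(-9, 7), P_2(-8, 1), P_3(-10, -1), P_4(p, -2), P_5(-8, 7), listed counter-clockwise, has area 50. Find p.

Write out the shoelace sum; only the two edges meeting at P_4 involve p:
2·Area = [((-10)·(-2) − p·(-1)) + (p·7 − (-8)·(-2))] + 72
       = 8·p + 76 = 100
⇒ p = 3.

3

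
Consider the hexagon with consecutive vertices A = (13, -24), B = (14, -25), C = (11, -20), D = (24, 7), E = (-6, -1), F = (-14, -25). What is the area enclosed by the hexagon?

Σ = (11) + (-5) + (557) + (18) + (136) + (661) = 1378
Area = |Σ|/2 = 689.

689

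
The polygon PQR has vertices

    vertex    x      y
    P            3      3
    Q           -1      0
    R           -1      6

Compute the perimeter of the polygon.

16

|PQ| = √((-4)² + (-3)²) = √25 = 5
|QR| = √((0)² + (6)²) = √36 = 6
|RP| = √((4)² + (-3)²) = √25 = 5
Perimeter = 5 + 6 + 5 = 16.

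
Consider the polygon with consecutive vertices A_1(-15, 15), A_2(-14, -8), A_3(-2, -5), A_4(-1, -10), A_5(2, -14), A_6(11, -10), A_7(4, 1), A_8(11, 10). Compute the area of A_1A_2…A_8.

Σ = (330) + (54) + (15) + (34) + (134) + (51) + (29) + (315) = 962
Area = |Σ|/2 = 481.

481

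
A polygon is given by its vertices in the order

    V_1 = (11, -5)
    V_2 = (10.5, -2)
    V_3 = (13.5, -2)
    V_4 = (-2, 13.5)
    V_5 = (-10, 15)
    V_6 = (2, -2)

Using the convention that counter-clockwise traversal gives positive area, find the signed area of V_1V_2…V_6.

160.875

Cross-terms: 30.5, 6, 178.25, 105, -10, 12  ⇒  Σ = 321.75
Signed area = Σ/2 = 160.875 (positive ⇒ counter-clockwise traversal).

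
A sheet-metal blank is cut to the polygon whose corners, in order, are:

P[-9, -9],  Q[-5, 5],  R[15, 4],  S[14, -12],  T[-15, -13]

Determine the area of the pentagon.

382.5

Apply Gauss's area formula: 2A = Σ (x_i·y_{i+1} − x_{i+1}·y_i), indices taken mod 5.
Cross-terms: -90, -95, -236, -362, 18  ⇒  Σ = -765
Area = |Σ|/2 = 382.5.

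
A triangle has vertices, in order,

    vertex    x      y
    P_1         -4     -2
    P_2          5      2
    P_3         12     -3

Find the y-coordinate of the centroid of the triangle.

-1

Apply the shoelace (surveyor's) formula. First the cross-terms c_i = x_i·y_{i+1} − x_{i+1}·y_i:
  2, -39, -36  ⇒  2A = -73, A = -36.5.
Then Σ (y_i + y_{i+1})·c_i = 219, so ȳ = 219 / (6·(-36.5)) = -1.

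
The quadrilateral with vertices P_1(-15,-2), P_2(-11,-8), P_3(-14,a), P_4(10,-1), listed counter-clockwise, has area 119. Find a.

The doubled signed area Σ (x_i y_{i+1} − x_{i+1} y_i) is linear in a.
With a=0 it equals -35; the coefficient of a is -21 (from the two edges through P_3).
So -21·a + -35 = 2·119 = 238 ⇒ a = -13.

-13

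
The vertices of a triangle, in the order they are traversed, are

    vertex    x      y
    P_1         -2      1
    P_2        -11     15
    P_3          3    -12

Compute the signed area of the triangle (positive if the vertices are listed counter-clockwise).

23.5

Apply the shoelace (surveyor's) formula: 2A = Σ (x_i·y_{i+1} − x_{i+1}·y_i), indices taken mod 3.
Σ = (-19) + (87) + (-21) = 47
Signed area = Σ/2 = 23.5 (positive ⇒ counter-clockwise traversal).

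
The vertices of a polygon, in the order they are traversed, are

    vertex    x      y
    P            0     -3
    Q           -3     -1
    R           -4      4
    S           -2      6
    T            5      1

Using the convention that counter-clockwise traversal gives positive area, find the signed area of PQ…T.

Apply the shoelace formula: 2A = Σ (x_i·y_{i+1} − x_{i+1}·y_i), indices taken mod 5.
Cross-terms: -9, -16, -16, -32, -15  ⇒  Σ = -88
Signed area = Σ/2 = -44 (negative ⇒ clockwise traversal).

-44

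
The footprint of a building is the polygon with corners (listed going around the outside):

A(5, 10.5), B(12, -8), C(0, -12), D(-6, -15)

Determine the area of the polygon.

Apply the surveyor's formula: 2A = Σ (x_i·y_{i+1} − x_{i+1}·y_i), indices taken mod 4.
A→B: (5)(-8) − (12)(10.5) = -166
B→C: (12)(-12) − (0)(-8) = -144
C→D: (0)(-15) − (-6)(-12) = -72
D→A: (-6)(10.5) − (5)(-15) = 12
Σ = -370
Area = |Σ|/2 = 185.

185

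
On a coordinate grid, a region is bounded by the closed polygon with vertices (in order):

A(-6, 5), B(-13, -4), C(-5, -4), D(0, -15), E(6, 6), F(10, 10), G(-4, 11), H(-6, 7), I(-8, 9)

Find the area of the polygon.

245

Apply Gauss's area formula: 2A = Σ (x_i·y_{i+1} − x_{i+1}·y_i), indices taken mod 9.
Σ = (89) + (32) + (75) + (90) + (0) + (150) + (38) + (2) + (14) = 490
Area = |Σ|/2 = 245.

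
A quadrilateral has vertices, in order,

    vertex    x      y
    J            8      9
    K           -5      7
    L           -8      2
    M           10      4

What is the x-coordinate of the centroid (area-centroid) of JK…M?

Apply the shoelace formula. First the cross-terms c_i = x_i·y_{i+1} − x_{i+1}·y_i:
  101, 46, -52, 58  ⇒  2A = 153, A = 76.5.
Then Σ (x_i + x_{i+1})·c_i = 645, so x̄ = 645 / (6·76.5) = 215/153.

215/153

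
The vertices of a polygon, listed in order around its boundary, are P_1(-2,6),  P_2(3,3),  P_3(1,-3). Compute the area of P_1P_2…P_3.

Apply the shoelace (surveyor's) formula: 2A = Σ (x_i·y_{i+1} − x_{i+1}·y_i), indices taken mod 3.
Σ = (-24) + (-12) + (0) = -36
Area = |Σ|/2 = 18.

18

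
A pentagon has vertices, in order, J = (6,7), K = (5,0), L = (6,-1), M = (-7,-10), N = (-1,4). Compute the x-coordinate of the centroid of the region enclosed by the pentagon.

14/33

Apply Gauss's area formula. First the cross-terms c_i = x_i·y_{i+1} − x_{i+1}·y_i:
  -35, -5, -67, -38, -31  ⇒  2A = -176, A = -88.
Then Σ (x_i + x_{i+1})·c_i = -224, so x̄ = -224 / (6·(-88)) = 14/33.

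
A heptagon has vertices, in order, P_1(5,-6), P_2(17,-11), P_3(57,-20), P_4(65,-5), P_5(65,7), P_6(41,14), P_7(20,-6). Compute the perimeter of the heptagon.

152

|P_1P_2| = √((12)² + (-5)²) = √169 = 13
|P_2P_3| = √((40)² + (-9)²) = √1681 = 41
|P_3P_4| = √((8)² + (15)²) = √289 = 17
|P_4P_5| = √((0)² + (12)²) = √144 = 12
|P_5P_6| = √((-24)² + (7)²) = √625 = 25
|P_6P_7| = √((-21)² + (-20)²) = √841 = 29
|P_7P_1| = √((-15)² + (0)²) = √225 = 15
Perimeter = 13 + 41 + 17 + 12 + 25 + 29 + 15 = 152.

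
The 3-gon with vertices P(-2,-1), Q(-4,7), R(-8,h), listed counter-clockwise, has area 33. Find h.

-10

Write out the shoelace sum; only the two edges meeting at R involve h:
2·Area = [((-4)·h − (-8)·7) + ((-8)·(-1) − (-2)·h)] + -18
       = -2·h + 46 = 66
⇒ h = -10.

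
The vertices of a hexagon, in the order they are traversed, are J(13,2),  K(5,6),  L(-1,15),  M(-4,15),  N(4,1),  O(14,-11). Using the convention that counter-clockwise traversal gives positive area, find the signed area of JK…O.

Apply the shoelace (surveyor's) formula: 2A = Σ (x_i·y_{i+1} − x_{i+1}·y_i), indices taken mod 6.
Cross-terms: 68, 81, 45, -64, -58, 171  ⇒  Σ = 243
Signed area = Σ/2 = 121.5 (positive ⇒ counter-clockwise traversal).

121.5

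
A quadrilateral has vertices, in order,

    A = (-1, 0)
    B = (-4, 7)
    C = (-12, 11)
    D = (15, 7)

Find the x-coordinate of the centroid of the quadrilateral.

2

Apply the shoelace (surveyor's) formula. First the cross-terms c_i = x_i·y_{i+1} − x_{i+1}·y_i:
  -7, 40, -249, 7  ⇒  2A = -209, A = -104.5.
Then Σ (x_i + x_{i+1})·c_i = -1254, so x̄ = -1254 / (6·(-104.5)) = 2.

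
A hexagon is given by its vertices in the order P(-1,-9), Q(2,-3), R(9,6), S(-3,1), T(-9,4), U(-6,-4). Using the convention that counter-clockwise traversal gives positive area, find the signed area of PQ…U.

P→Q: (-1)(-3) − (2)(-9) = 21
Q→R: (2)(6) − (9)(-3) = 39
R→S: (9)(1) − (-3)(6) = 27
S→T: (-3)(4) − (-9)(1) = -3
T→U: (-9)(-4) − (-6)(4) = 60
U→P: (-6)(-9) − (-1)(-4) = 50
Σ = 194
Signed area = Σ/2 = 97 (positive ⇒ counter-clockwise traversal).

97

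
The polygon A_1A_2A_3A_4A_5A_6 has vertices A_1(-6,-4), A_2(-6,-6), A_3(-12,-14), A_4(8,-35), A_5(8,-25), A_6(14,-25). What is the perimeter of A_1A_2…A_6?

|A_1A_2| = √((0)² + (-2)²) = √4 = 2
|A_2A_3| = √((-6)² + (-8)²) = √100 = 10
|A_3A_4| = √((20)² + (-21)²) = √841 = 29
|A_4A_5| = √((0)² + (10)²) = √100 = 10
|A_5A_6| = √((6)² + (0)²) = √36 = 6
|A_6A_1| = √((-20)² + (21)²) = √841 = 29
Perimeter = 2 + 10 + 29 + 10 + 6 + 29 = 86.

86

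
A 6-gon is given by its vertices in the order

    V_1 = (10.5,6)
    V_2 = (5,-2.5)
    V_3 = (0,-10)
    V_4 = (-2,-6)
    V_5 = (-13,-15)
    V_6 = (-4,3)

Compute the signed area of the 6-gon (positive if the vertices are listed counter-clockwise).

-164.375

Σ = (-56.25) + (-50) + (-20) + (-48) + (-99) + (-55.5) = -328.75
Signed area = Σ/2 = -164.375 (negative ⇒ clockwise traversal).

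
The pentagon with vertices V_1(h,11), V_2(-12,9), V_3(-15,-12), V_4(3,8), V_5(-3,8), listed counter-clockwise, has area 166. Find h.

The doubled signed area Σ (x_i y_{i+1} − x_{i+1} y_i) is linear in h.
With h=0 it equals 342; the coefficient of h is 1 (from the two edges through V_1).
So 1·h + 342 = 2·166 = 332 ⇒ h = -10.

-10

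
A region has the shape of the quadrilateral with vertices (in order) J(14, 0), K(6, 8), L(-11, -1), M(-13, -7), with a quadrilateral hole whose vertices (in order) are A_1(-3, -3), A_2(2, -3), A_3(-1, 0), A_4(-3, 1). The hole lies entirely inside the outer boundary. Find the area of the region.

166.5

Outer boundary:
Cross-terms: 112, 82, 64, 98  ⇒  Σ = 356
Area = |Σ|/2 = 178.
Hole:
Cross-terms: 15, -3, -1, 12  ⇒  Σ = 23
Area = |Σ|/2 = 11.5.
Net area = 178 − 11.5 = 166.5.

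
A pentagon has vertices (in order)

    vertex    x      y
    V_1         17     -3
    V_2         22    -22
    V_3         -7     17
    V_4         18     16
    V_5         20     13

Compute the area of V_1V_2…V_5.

Apply the surveyor's formula: 2A = Σ (x_i·y_{i+1} − x_{i+1}·y_i), indices taken mod 5.
V_1→V_2: (17)(-22) − (22)(-3) = -308
V_2→V_3: (22)(17) − (-7)(-22) = 220
V_3→V_4: (-7)(16) − (18)(17) = -418
V_4→V_5: (18)(13) − (20)(16) = -86
V_5→V_1: (20)(-3) − (17)(13) = -281
Σ = -873
Area = |Σ|/2 = 436.5.

436.5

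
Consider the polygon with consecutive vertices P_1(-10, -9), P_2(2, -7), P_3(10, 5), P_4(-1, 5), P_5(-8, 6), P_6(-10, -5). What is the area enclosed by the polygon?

198.5

Apply the shoelace formula: 2A = Σ (x_i·y_{i+1} − x_{i+1}·y_i), indices taken mod 6.
Cross-terms: 88, 80, 55, 34, 100, 40  ⇒  Σ = 397
Area = |Σ|/2 = 198.5.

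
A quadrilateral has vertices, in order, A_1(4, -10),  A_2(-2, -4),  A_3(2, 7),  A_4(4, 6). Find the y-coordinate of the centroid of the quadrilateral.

-89/61

Apply the shoelace formula. First the cross-terms c_i = x_i·y_{i+1} − x_{i+1}·y_i:
  -36, -6, -16, -64  ⇒  2A = -122, A = -61.
Then Σ (y_i + y_{i+1})·c_i = 534, so ȳ = 534 / (6·(-61)) = -89/61.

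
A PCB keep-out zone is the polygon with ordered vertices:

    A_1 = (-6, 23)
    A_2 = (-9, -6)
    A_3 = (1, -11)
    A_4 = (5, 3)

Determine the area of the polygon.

Apply the shoelace formula: 2A = Σ (x_i·y_{i+1} − x_{i+1}·y_i), indices taken mod 4.
Cross-terms: 243, 105, 58, 133  ⇒  Σ = 539
Area = |Σ|/2 = 269.5.

269.5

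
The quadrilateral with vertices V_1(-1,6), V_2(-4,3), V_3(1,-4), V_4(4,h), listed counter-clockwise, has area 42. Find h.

5

The doubled signed area Σ (x_i y_{i+1} − x_{i+1} y_i) is linear in h.
With h=0 it equals 74; the coefficient of h is 2 (from the two edges through V_4).
So 2·h + 74 = 2·42 = 84 ⇒ h = 5.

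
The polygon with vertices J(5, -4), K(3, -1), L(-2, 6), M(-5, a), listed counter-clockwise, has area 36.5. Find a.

0

Write out the shoelace sum; only the two edges meeting at M involve a:
2·Area = [((-2)·a − (-5)·6) + ((-5)·(-4) − 5·a)] + 23
       = -7·a + 73 = 73
⇒ a = 0.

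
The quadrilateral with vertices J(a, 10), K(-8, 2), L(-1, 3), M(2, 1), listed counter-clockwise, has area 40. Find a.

Write out the shoelace sum; only the two edges meeting at J involve a:
2·Area = [(2·10 − a·1) + (a·2 − (-8)·10)] + -29
       = 1·a + 71 = 80
⇒ a = 9.

9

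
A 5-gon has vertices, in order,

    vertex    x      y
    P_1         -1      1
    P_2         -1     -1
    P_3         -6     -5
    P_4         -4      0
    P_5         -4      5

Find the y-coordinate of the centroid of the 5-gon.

Apply the shoelace (surveyor's) formula. First the cross-terms c_i = x_i·y_{i+1} − x_{i+1}·y_i:
  2, -1, -20, -20, 1  ⇒  2A = -38, A = -19.
Then Σ (y_i + y_{i+1})·c_i = 12, so ȳ = 12 / (6·(-19)) = -2/19.

-2/19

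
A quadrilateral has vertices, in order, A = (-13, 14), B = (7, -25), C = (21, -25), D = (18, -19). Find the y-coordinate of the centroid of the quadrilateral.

Apply the shoelace formula. First the cross-terms c_i = x_i·y_{i+1} − x_{i+1}·y_i:
  227, 350, 51, 5  ⇒  2A = 633, A = 316.5.
Then Σ (y_i + y_{i+1})·c_i = -22266, so ȳ = -22266 / (6·316.5) = -2474/211.

-2474/211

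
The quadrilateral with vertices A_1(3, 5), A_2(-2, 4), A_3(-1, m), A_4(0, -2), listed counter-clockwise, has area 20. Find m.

Write out the shoelace sum; only the two edges meeting at A_3 involve m:
2·Area = [((-2)·m − (-1)·4) + ((-1)·(-2) − 0·m)] + 28
       = -2·m + 34 = 40
⇒ m = -3.

-3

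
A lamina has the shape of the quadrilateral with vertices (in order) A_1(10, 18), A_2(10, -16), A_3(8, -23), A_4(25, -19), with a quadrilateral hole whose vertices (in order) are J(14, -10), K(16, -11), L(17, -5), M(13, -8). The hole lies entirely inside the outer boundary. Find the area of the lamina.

298.5

Outer boundary:
Σ = (-340) + (-102) + (423) + (640) = 621
Area = |Σ|/2 = 310.5.
Hole:
Cross-terms: 6, 107, -71, -18  ⇒  Σ = 24
Area = |Σ|/2 = 12.
Net area = 310.5 − 12 = 298.5.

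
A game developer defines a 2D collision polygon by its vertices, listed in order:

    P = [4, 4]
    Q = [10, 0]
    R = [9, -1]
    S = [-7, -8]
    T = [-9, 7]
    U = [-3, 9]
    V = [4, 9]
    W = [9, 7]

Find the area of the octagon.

209

Σ = (-40) + (-10) + (-79) + (-121) + (-60) + (-63) + (-53) + (8) = -418
Area = |Σ|/2 = 209.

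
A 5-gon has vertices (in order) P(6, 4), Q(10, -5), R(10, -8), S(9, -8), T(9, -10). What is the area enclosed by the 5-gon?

Apply the shoelace formula: 2A = Σ (x_i·y_{i+1} − x_{i+1}·y_i), indices taken mod 5.
Σ = (-70) + (-30) + (-8) + (-18) + (96) = -30
Area = |Σ|/2 = 15.

15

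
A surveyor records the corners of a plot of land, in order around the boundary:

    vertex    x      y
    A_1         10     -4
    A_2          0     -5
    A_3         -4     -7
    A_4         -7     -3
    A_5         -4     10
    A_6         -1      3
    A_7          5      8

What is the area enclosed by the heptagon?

157

Apply the shoelace (surveyor's) formula: 2A = Σ (x_i·y_{i+1} − x_{i+1}·y_i), indices taken mod 7.
Cross-terms: -50, -20, -37, -82, -2, -23, -100  ⇒  Σ = -314
Area = |Σ|/2 = 157.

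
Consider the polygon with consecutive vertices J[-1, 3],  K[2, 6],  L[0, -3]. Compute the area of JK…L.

10.5

Apply Gauss's area formula: 2A = Σ (x_i·y_{i+1} − x_{i+1}·y_i), indices taken mod 3.
Σ = (-12) + (-6) + (-3) = -21
Area = |Σ|/2 = 10.5.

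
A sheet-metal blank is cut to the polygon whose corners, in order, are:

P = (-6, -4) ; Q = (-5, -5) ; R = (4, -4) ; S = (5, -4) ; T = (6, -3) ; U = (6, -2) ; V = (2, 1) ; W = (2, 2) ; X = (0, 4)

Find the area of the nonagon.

56.5

Apply the shoelace formula: 2A = Σ (x_i·y_{i+1} − x_{i+1}·y_i), indices taken mod 9.
Σ = (10) + (40) + (4) + (9) + (6) + (10) + (2) + (8) + (24) = 113
Area = |Σ|/2 = 56.5.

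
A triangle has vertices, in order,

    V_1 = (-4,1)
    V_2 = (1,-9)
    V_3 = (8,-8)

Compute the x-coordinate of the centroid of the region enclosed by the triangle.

Apply the shoelace formula. First the cross-terms c_i = x_i·y_{i+1} − x_{i+1}·y_i:
  35, 64, -24  ⇒  2A = 75, A = 37.5.
Then Σ (x_i + x_{i+1})·c_i = 375, so x̄ = 375 / (6·37.5) = 5/3.

5/3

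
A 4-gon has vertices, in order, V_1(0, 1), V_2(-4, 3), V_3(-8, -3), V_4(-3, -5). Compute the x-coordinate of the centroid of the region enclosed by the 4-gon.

-65/17

Apply the shoelace (surveyor's) formula. First the cross-terms c_i = x_i·y_{i+1} − x_{i+1}·y_i:
  4, 36, 31, -3  ⇒  2A = 68, A = 34.
Then Σ (x_i + x_{i+1})·c_i = -780, so x̄ = -780 / (6·34) = -65/17.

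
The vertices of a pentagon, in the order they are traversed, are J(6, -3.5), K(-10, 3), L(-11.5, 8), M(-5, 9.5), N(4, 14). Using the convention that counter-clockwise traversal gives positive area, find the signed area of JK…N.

Σ = (-17) + (-45.5) + (-69.25) + (-108) + (-98) = -337.75
Signed area = Σ/2 = -168.875 (negative ⇒ clockwise traversal).

-168.875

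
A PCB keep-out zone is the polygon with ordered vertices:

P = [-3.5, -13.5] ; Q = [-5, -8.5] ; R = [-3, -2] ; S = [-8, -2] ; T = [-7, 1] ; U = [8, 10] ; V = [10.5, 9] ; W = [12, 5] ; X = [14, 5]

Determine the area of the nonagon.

216.625

Apply the shoelace (surveyor's) formula: 2A = Σ (x_i·y_{i+1} − x_{i+1}·y_i), indices taken mod 9.
Σ = (-37.75) + (-15.5) + (-10) + (-22) + (-78) + (-33) + (-55.5) + (-10) + (-171.5) = -433.25
Area = |Σ|/2 = 216.625.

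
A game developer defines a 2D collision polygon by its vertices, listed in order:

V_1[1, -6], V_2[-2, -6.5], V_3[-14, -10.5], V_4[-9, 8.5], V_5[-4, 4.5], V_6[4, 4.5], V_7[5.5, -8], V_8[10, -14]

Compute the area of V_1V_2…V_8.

222.125

Apply Gauss's area formula: 2A = Σ (x_i·y_{i+1} − x_{i+1}·y_i), indices taken mod 8.
Cross-terms: -18.5, -70, -213.5, -6.5, -36, -56.75, 3, -46  ⇒  Σ = -444.25
Area = |Σ|/2 = 222.125.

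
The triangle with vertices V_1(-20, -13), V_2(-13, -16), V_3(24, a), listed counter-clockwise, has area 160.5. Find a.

Write out the shoelace sum; only the two edges meeting at V_3 involve a:
2·Area = [((-13)·a − 24·(-16)) + (24·(-13) − (-20)·a)] + 151
       = 7·a + 223 = 321
⇒ a = 14.

14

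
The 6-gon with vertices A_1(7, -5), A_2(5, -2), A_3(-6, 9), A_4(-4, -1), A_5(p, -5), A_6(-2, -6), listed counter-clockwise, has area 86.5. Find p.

-5

Write out the shoelace sum; only the two edges meeting at A_5 involve p:
2·Area = [((-4)·(-5) − p·(-1)) + (p·(-6) − (-2)·(-5))] + 138
       = -5·p + 148 = 173
⇒ p = -5.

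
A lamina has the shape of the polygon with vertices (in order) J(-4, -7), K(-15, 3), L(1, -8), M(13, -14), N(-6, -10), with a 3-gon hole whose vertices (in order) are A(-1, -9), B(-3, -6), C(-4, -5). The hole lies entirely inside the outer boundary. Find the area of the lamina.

60.5

Outer boundary:
Apply Gauss's area formula: 2A = Σ (x_i·y_{i+1} − x_{i+1}·y_i), indices taken mod 5.
Σ = (-117) + (117) + (90) + (-214) + (2) = -122
Area = |Σ|/2 = 61.
Hole:
Apply the shoelace formula: 2A = Σ (x_i·y_{i+1} − x_{i+1}·y_i), indices taken mod 3.
Cross-terms: -21, -9, 31  ⇒  Σ = 1
Area = |Σ|/2 = 0.5.
Net area = 61 − 0.5 = 60.5.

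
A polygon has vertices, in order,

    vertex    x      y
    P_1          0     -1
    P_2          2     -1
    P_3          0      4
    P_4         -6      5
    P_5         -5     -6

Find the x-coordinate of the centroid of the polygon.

Apply the shoelace (surveyor's) formula. First the cross-terms c_i = x_i·y_{i+1} − x_{i+1}·y_i:
  2, 8, 24, 61, 5  ⇒  2A = 100, A = 50.
Then Σ (x_i + x_{i+1})·c_i = -820, so x̄ = -820 / (6·50) = -41/15.

-41/15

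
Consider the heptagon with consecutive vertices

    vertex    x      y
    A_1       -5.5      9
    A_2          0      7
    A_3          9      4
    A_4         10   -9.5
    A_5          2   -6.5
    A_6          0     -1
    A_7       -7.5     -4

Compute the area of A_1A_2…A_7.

186

Σ = (-38.5) + (-63) + (-125.5) + (-46) + (-2) + (-7.5) + (-89.5) = -372
Area = |Σ|/2 = 186.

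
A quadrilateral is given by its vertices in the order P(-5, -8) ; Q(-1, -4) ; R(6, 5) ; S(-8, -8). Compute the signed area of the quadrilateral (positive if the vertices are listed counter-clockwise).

23.5

Σ = (12) + (19) + (-8) + (24) = 47
Signed area = Σ/2 = 23.5 (positive ⇒ counter-clockwise traversal).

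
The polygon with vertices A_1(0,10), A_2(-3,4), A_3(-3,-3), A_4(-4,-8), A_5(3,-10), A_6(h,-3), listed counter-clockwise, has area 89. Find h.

3

Write out the shoelace sum; only the two edges meeting at A_6 involve h:
2·Area = [(3·(-3) − h·(-10)) + (h·10 − 0·(-3))] + 127
       = 20·h + 118 = 178
⇒ h = 3.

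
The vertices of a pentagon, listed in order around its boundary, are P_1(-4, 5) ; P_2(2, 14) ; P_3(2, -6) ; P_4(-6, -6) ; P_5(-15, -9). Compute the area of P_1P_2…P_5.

150.5

Apply Gauss's area formula: 2A = Σ (x_i·y_{i+1} − x_{i+1}·y_i), indices taken mod 5.
Cross-terms: -66, -40, -48, -36, -111  ⇒  Σ = -301
Area = |Σ|/2 = 150.5.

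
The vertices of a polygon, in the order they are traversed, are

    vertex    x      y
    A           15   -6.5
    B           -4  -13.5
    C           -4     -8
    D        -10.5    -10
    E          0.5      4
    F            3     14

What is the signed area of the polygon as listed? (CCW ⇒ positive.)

Apply the shoelace (surveyor's) formula: 2A = Σ (x_i·y_{i+1} − x_{i+1}·y_i), indices taken mod 6.
Cross-terms: -228.5, -22, -44, -37, -5, -229.5  ⇒  Σ = -566
Signed area = Σ/2 = -283 (negative ⇒ clockwise traversal).

-283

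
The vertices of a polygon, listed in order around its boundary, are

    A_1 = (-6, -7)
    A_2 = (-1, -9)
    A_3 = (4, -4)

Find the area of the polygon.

Apply the shoelace formula: 2A = Σ (x_i·y_{i+1} − x_{i+1}·y_i), indices taken mod 3.
Σ = (47) + (40) + (-52) = 35
Area = |Σ|/2 = 17.5.

17.5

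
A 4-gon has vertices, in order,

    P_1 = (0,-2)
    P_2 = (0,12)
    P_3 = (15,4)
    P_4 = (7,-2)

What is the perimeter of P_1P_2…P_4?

48

|P_1P_2| = √((0)² + (14)²) = √196 = 14
|P_2P_3| = √((15)² + (-8)²) = √289 = 17
|P_3P_4| = √((-8)² + (-6)²) = √100 = 10
|P_4P_1| = √((-7)² + (0)²) = √49 = 7
Perimeter = 14 + 17 + 10 + 7 = 48.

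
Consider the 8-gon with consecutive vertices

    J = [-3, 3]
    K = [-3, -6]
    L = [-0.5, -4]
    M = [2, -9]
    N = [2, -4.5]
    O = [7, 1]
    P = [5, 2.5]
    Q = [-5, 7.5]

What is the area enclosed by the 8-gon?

Σ = (27) + (9) + (12.5) + (9) + (33.5) + (12.5) + (50) + (7.5) = 161
Area = |Σ|/2 = 80.5.

80.5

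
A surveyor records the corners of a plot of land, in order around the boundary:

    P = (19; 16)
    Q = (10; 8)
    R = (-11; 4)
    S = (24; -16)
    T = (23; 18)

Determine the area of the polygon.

513

Apply the shoelace (surveyor's) formula: 2A = Σ (x_i·y_{i+1} − x_{i+1}·y_i), indices taken mod 5.
P→Q: (19)(8) − (10)(16) = -8
Q→R: (10)(4) − (-11)(8) = 128
R→S: (-11)(-16) − (24)(4) = 80
S→T: (24)(18) − (23)(-16) = 800
T→P: (23)(16) − (19)(18) = 26
Σ = 1026
Area = |Σ|/2 = 513.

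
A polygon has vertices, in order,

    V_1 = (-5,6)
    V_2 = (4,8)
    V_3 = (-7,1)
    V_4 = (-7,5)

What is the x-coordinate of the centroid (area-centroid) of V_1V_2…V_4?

Apply the surveyor's formula. First the cross-terms c_i = x_i·y_{i+1} − x_{i+1}·y_i:
  -64, 60, -28, -17  ⇒  2A = -49, A = -24.5.
Then Σ (x_i + x_{i+1})·c_i = 480, so x̄ = 480 / (6·(-24.5)) = -160/49.

-160/49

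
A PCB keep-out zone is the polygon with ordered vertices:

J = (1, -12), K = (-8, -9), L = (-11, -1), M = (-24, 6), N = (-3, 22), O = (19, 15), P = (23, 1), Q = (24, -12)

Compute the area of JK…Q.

Σ = (-105) + (-91) + (-90) + (-510) + (-463) + (-326) + (-300) + (-276) = -2161
Area = |Σ|/2 = 1080.5.

1080.5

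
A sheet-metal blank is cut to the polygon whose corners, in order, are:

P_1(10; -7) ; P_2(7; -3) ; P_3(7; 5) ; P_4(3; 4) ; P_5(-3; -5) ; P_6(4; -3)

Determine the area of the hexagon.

58

Σ = (19) + (56) + (13) + (-3) + (29) + (2) = 116
Area = |Σ|/2 = 58.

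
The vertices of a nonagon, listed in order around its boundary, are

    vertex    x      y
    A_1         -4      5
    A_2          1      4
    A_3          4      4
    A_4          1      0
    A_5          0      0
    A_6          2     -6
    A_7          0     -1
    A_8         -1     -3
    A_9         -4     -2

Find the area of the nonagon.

Apply the shoelace formula: 2A = Σ (x_i·y_{i+1} − x_{i+1}·y_i), indices taken mod 9.
Cross-terms: -21, -12, -4, 0, 0, -2, -1, -10, -28  ⇒  Σ = -78
Area = |Σ|/2 = 39.

39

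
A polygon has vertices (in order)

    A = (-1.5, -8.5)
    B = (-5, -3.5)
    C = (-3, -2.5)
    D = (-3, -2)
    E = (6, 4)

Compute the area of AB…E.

40.875

Σ = (-37.25) + (2) + (-1.5) + (0) + (-45) = -81.75
Area = |Σ|/2 = 40.875.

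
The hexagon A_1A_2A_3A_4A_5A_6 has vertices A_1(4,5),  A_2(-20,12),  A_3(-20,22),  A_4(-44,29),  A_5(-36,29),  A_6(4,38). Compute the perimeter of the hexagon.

|A_1A_2| = √((-24)² + (7)²) = √625 = 25
|A_2A_3| = √((0)² + (10)²) = √100 = 10
|A_3A_4| = √((-24)² + (7)²) = √625 = 25
|A_4A_5| = √((8)² + (0)²) = √64 = 8
|A_5A_6| = √((40)² + (9)²) = √1681 = 41
|A_6A_1| = √((0)² + (-33)²) = √1089 = 33
Perimeter = 25 + 10 + 25 + 8 + 41 + 33 = 142.

142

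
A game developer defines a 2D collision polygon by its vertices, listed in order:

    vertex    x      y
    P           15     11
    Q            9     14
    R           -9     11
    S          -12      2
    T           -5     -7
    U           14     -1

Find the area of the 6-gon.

408

P→Q: (15)(14) − (9)(11) = 111
Q→R: (9)(11) − (-9)(14) = 225
R→S: (-9)(2) − (-12)(11) = 114
S→T: (-12)(-7) − (-5)(2) = 94
T→U: (-5)(-1) − (14)(-7) = 103
U→P: (14)(11) − (15)(-1) = 169
Σ = 816
Area = |Σ|/2 = 408.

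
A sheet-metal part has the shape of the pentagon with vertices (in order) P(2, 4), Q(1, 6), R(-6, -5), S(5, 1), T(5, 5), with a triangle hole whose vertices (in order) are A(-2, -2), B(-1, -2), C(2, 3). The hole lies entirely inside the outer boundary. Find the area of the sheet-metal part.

41.5

Outer boundary:
Apply the shoelace (surveyor's) formula: 2A = Σ (x_i·y_{i+1} − x_{i+1}·y_i), indices taken mod 5.
Cross-terms: 8, 31, 19, 20, 10  ⇒  Σ = 88
Area = |Σ|/2 = 44.
Hole:
Apply the surveyor's formula: 2A = Σ (x_i·y_{i+1} − x_{i+1}·y_i), indices taken mod 3.
Σ = (2) + (1) + (2) = 5
Area = |Σ|/2 = 2.5.
Net area = 44 − 2.5 = 41.5.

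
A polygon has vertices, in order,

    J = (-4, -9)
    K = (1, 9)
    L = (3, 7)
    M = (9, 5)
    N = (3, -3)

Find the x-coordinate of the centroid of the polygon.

Apply the shoelace formula. First the cross-terms c_i = x_i·y_{i+1} − x_{i+1}·y_i:
  -27, -20, -48, -42, -39  ⇒  2A = -176, A = -88.
Then Σ (x_i + x_{i+1})·c_i = -1040, so x̄ = -1040 / (6·(-88)) = 65/33.

65/33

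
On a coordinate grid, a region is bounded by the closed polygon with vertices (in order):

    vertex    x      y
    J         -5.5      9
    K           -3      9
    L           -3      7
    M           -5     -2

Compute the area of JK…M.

15.75

Apply the surveyor's formula: 2A = Σ (x_i·y_{i+1} − x_{i+1}·y_i), indices taken mod 4.
Cross-terms: -22.5, 6, 41, -56  ⇒  Σ = -31.5
Area = |Σ|/2 = 15.75.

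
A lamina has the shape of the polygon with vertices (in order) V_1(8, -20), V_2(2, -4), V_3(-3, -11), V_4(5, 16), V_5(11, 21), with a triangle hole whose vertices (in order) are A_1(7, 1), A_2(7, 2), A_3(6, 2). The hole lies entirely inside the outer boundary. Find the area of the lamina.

238.5

Outer boundary:
Apply the surveyor's formula: 2A = Σ (x_i·y_{i+1} − x_{i+1}·y_i), indices taken mod 5.
V_1→V_2: (8)(-4) − (2)(-20) = 8
V_2→V_3: (2)(-11) − (-3)(-4) = -34
V_3→V_4: (-3)(16) − (5)(-11) = 7
V_4→V_5: (5)(21) − (11)(16) = -71
V_5→V_1: (11)(-20) − (8)(21) = -388
Σ = -478
Area = |Σ|/2 = 239.
Hole:
Apply the surveyor's formula: 2A = Σ (x_i·y_{i+1} − x_{i+1}·y_i), indices taken mod 3.
Σ = (7) + (2) + (-8) = 1
Area = |Σ|/2 = 0.5.
Net area = 239 − 0.5 = 238.5.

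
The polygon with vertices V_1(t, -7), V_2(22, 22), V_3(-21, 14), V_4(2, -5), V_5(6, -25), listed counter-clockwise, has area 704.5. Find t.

The doubled signed area Σ (x_i y_{i+1} − x_{i+1} y_i) is linear in t.
With t=0 it equals 939; the coefficient of t is 47 (from the two edges through V_1).
So 47·t + 939 = 2·704.5 = 1409 ⇒ t = 10.

10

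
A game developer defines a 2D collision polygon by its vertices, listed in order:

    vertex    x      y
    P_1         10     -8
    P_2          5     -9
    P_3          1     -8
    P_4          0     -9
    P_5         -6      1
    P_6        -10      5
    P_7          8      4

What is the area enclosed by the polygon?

P_1→P_2: (10)(-9) − (5)(-8) = -50
P_2→P_3: (5)(-8) − (1)(-9) = -31
P_3→P_4: (1)(-9) − (0)(-8) = -9
P_4→P_5: (0)(1) − (-6)(-9) = -54
P_5→P_6: (-6)(5) − (-10)(1) = -20
P_6→P_7: (-10)(4) − (8)(5) = -80
P_7→P_1: (8)(-8) − (10)(4) = -104
Σ = -348
Area = |Σ|/2 = 174.

174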